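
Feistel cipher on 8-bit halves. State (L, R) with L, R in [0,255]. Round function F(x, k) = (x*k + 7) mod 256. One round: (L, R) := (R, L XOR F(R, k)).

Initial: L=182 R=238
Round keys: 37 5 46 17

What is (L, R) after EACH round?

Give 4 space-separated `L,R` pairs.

Answer: 238,219 219,160 160,28 28,67

Derivation:
Round 1 (k=37): L=238 R=219
Round 2 (k=5): L=219 R=160
Round 3 (k=46): L=160 R=28
Round 4 (k=17): L=28 R=67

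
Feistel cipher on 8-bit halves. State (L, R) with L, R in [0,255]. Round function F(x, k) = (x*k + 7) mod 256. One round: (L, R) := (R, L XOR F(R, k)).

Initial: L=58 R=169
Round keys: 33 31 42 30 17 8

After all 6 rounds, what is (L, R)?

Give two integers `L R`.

Round 1 (k=33): L=169 R=234
Round 2 (k=31): L=234 R=244
Round 3 (k=42): L=244 R=229
Round 4 (k=30): L=229 R=41
Round 5 (k=17): L=41 R=37
Round 6 (k=8): L=37 R=6

Answer: 37 6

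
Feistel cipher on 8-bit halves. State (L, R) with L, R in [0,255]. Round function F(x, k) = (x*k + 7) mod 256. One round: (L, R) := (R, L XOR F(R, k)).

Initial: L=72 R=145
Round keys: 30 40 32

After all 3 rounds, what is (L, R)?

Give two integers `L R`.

Answer: 158 138

Derivation:
Round 1 (k=30): L=145 R=77
Round 2 (k=40): L=77 R=158
Round 3 (k=32): L=158 R=138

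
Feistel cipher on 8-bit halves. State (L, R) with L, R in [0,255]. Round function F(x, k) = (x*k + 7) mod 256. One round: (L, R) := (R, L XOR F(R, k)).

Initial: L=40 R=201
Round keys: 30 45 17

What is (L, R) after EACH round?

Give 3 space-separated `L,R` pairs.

Round 1 (k=30): L=201 R=189
Round 2 (k=45): L=189 R=137
Round 3 (k=17): L=137 R=157

Answer: 201,189 189,137 137,157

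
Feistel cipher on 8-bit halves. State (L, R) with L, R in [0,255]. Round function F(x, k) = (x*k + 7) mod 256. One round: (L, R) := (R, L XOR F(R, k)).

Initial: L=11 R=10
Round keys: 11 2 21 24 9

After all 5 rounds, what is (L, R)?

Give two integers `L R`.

Answer: 126 207

Derivation:
Round 1 (k=11): L=10 R=126
Round 2 (k=2): L=126 R=9
Round 3 (k=21): L=9 R=186
Round 4 (k=24): L=186 R=126
Round 5 (k=9): L=126 R=207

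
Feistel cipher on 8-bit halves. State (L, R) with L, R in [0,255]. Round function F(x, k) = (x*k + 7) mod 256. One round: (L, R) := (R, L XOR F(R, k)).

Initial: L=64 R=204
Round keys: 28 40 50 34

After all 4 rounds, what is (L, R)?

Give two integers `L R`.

Answer: 42 200

Derivation:
Round 1 (k=28): L=204 R=23
Round 2 (k=40): L=23 R=83
Round 3 (k=50): L=83 R=42
Round 4 (k=34): L=42 R=200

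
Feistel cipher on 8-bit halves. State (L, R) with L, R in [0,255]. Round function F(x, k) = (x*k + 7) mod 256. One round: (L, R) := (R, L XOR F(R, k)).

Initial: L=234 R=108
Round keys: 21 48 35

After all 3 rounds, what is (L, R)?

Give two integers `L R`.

Round 1 (k=21): L=108 R=9
Round 2 (k=48): L=9 R=219
Round 3 (k=35): L=219 R=241

Answer: 219 241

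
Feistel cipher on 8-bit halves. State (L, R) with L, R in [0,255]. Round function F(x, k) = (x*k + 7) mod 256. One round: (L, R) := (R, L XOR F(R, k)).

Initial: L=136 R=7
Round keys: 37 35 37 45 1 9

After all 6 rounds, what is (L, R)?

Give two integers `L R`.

Answer: 136 227

Derivation:
Round 1 (k=37): L=7 R=130
Round 2 (k=35): L=130 R=202
Round 3 (k=37): L=202 R=187
Round 4 (k=45): L=187 R=44
Round 5 (k=1): L=44 R=136
Round 6 (k=9): L=136 R=227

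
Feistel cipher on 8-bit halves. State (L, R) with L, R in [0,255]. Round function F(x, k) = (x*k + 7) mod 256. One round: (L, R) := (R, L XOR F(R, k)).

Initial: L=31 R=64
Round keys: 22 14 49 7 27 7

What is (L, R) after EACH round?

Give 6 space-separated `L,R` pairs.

Answer: 64,152 152,23 23,246 246,214 214,111 111,198

Derivation:
Round 1 (k=22): L=64 R=152
Round 2 (k=14): L=152 R=23
Round 3 (k=49): L=23 R=246
Round 4 (k=7): L=246 R=214
Round 5 (k=27): L=214 R=111
Round 6 (k=7): L=111 R=198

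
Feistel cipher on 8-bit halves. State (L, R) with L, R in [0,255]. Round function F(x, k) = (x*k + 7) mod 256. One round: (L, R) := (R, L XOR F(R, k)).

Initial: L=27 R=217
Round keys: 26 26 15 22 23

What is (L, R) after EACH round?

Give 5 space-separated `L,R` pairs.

Round 1 (k=26): L=217 R=10
Round 2 (k=26): L=10 R=210
Round 3 (k=15): L=210 R=95
Round 4 (k=22): L=95 R=227
Round 5 (k=23): L=227 R=51

Answer: 217,10 10,210 210,95 95,227 227,51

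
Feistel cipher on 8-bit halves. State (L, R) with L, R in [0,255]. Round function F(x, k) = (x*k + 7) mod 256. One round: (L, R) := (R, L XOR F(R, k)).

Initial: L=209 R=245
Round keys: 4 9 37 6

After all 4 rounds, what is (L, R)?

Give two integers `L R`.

Round 1 (k=4): L=245 R=10
Round 2 (k=9): L=10 R=148
Round 3 (k=37): L=148 R=97
Round 4 (k=6): L=97 R=217

Answer: 97 217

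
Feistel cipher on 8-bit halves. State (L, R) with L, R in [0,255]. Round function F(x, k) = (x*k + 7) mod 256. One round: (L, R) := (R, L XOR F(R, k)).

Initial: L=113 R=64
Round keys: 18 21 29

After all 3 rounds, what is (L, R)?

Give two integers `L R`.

Answer: 117 190

Derivation:
Round 1 (k=18): L=64 R=246
Round 2 (k=21): L=246 R=117
Round 3 (k=29): L=117 R=190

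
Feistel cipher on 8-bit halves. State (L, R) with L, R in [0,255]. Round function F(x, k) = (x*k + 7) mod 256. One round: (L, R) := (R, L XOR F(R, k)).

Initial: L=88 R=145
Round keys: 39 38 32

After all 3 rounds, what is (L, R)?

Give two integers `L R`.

Answer: 250 1

Derivation:
Round 1 (k=39): L=145 R=70
Round 2 (k=38): L=70 R=250
Round 3 (k=32): L=250 R=1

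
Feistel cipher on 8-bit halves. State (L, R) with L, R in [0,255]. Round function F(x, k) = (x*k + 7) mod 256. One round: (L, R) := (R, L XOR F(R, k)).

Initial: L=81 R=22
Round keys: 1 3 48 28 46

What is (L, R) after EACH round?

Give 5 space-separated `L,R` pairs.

Round 1 (k=1): L=22 R=76
Round 2 (k=3): L=76 R=253
Round 3 (k=48): L=253 R=59
Round 4 (k=28): L=59 R=134
Round 5 (k=46): L=134 R=32

Answer: 22,76 76,253 253,59 59,134 134,32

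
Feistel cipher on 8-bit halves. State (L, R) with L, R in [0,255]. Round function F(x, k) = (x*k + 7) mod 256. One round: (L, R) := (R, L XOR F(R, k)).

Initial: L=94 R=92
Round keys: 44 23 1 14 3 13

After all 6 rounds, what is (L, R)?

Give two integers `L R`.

Round 1 (k=44): L=92 R=137
Round 2 (k=23): L=137 R=10
Round 3 (k=1): L=10 R=152
Round 4 (k=14): L=152 R=93
Round 5 (k=3): L=93 R=134
Round 6 (k=13): L=134 R=136

Answer: 134 136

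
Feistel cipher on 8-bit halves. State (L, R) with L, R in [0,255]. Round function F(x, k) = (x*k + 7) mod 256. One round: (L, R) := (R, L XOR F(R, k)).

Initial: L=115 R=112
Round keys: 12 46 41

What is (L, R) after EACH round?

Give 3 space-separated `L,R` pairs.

Round 1 (k=12): L=112 R=52
Round 2 (k=46): L=52 R=47
Round 3 (k=41): L=47 R=186

Answer: 112,52 52,47 47,186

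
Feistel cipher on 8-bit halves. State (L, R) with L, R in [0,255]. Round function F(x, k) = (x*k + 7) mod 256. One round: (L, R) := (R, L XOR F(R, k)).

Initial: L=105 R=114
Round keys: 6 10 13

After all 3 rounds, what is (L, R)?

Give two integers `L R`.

Answer: 249 118

Derivation:
Round 1 (k=6): L=114 R=218
Round 2 (k=10): L=218 R=249
Round 3 (k=13): L=249 R=118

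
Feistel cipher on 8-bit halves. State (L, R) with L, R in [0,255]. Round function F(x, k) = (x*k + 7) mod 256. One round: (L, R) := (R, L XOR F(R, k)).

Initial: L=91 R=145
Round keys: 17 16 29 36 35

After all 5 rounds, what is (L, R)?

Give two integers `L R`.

Answer: 249 52

Derivation:
Round 1 (k=17): L=145 R=243
Round 2 (k=16): L=243 R=166
Round 3 (k=29): L=166 R=38
Round 4 (k=36): L=38 R=249
Round 5 (k=35): L=249 R=52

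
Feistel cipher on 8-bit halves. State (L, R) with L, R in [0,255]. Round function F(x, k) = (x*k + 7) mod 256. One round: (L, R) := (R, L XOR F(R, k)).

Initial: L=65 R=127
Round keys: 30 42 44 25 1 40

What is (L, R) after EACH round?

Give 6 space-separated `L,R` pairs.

Round 1 (k=30): L=127 R=168
Round 2 (k=42): L=168 R=232
Round 3 (k=44): L=232 R=79
Round 4 (k=25): L=79 R=86
Round 5 (k=1): L=86 R=18
Round 6 (k=40): L=18 R=129

Answer: 127,168 168,232 232,79 79,86 86,18 18,129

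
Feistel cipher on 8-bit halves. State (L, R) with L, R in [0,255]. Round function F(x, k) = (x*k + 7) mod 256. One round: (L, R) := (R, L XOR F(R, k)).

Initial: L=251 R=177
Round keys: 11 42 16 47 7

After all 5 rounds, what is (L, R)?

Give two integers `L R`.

Answer: 89 40

Derivation:
Round 1 (k=11): L=177 R=89
Round 2 (k=42): L=89 R=16
Round 3 (k=16): L=16 R=94
Round 4 (k=47): L=94 R=89
Round 5 (k=7): L=89 R=40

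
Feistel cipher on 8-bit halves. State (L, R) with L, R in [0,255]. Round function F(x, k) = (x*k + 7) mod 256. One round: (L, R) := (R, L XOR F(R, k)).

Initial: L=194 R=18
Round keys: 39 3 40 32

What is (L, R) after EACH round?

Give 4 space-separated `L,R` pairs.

Answer: 18,7 7,14 14,48 48,9

Derivation:
Round 1 (k=39): L=18 R=7
Round 2 (k=3): L=7 R=14
Round 3 (k=40): L=14 R=48
Round 4 (k=32): L=48 R=9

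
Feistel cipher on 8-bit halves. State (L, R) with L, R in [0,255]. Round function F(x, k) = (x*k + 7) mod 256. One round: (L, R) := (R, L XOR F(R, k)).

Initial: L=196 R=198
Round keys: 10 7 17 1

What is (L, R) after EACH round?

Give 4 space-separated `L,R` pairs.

Round 1 (k=10): L=198 R=7
Round 2 (k=7): L=7 R=254
Round 3 (k=17): L=254 R=226
Round 4 (k=1): L=226 R=23

Answer: 198,7 7,254 254,226 226,23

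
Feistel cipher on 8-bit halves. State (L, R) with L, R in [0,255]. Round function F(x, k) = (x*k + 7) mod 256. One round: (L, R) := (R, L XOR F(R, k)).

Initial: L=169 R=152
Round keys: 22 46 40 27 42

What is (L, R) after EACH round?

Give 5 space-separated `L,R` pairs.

Round 1 (k=22): L=152 R=190
Round 2 (k=46): L=190 R=179
Round 3 (k=40): L=179 R=65
Round 4 (k=27): L=65 R=81
Round 5 (k=42): L=81 R=16

Answer: 152,190 190,179 179,65 65,81 81,16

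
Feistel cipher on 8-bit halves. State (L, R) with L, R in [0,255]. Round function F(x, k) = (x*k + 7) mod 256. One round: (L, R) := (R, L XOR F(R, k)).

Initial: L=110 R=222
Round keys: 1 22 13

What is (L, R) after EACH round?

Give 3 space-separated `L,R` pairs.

Answer: 222,139 139,39 39,137

Derivation:
Round 1 (k=1): L=222 R=139
Round 2 (k=22): L=139 R=39
Round 3 (k=13): L=39 R=137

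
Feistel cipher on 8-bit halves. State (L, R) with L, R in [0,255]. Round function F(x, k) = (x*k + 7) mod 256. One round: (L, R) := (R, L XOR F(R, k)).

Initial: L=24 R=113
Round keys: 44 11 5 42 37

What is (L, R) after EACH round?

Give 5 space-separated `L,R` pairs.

Round 1 (k=44): L=113 R=107
Round 2 (k=11): L=107 R=209
Round 3 (k=5): L=209 R=119
Round 4 (k=42): L=119 R=92
Round 5 (k=37): L=92 R=36

Answer: 113,107 107,209 209,119 119,92 92,36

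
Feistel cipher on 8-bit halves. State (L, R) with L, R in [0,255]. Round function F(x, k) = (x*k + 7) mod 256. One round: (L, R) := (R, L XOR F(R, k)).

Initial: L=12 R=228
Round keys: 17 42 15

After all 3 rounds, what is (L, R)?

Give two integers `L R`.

Answer: 137 41

Derivation:
Round 1 (k=17): L=228 R=39
Round 2 (k=42): L=39 R=137
Round 3 (k=15): L=137 R=41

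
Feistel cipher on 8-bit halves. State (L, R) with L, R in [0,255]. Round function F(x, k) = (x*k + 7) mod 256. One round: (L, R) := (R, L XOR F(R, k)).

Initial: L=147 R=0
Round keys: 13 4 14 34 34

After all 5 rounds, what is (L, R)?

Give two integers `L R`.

Round 1 (k=13): L=0 R=148
Round 2 (k=4): L=148 R=87
Round 3 (k=14): L=87 R=93
Round 4 (k=34): L=93 R=54
Round 5 (k=34): L=54 R=110

Answer: 54 110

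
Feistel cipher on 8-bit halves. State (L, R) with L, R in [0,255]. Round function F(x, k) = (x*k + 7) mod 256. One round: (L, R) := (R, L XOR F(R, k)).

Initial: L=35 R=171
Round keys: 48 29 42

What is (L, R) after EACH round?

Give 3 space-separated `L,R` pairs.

Round 1 (k=48): L=171 R=52
Round 2 (k=29): L=52 R=64
Round 3 (k=42): L=64 R=179

Answer: 171,52 52,64 64,179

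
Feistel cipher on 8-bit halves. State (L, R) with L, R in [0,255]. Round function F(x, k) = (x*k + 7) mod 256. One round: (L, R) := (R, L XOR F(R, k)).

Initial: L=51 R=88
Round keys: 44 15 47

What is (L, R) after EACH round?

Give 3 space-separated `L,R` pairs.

Round 1 (k=44): L=88 R=20
Round 2 (k=15): L=20 R=107
Round 3 (k=47): L=107 R=184

Answer: 88,20 20,107 107,184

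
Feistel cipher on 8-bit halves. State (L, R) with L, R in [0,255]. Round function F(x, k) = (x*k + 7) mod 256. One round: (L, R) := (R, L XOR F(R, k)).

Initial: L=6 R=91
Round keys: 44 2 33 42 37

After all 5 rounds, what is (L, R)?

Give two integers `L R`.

Round 1 (k=44): L=91 R=173
Round 2 (k=2): L=173 R=58
Round 3 (k=33): L=58 R=44
Round 4 (k=42): L=44 R=5
Round 5 (k=37): L=5 R=236

Answer: 5 236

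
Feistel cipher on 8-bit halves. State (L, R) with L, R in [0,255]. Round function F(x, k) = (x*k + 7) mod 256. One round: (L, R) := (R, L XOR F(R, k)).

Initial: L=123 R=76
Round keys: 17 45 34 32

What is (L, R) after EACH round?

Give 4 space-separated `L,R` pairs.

Answer: 76,104 104,3 3,5 5,164

Derivation:
Round 1 (k=17): L=76 R=104
Round 2 (k=45): L=104 R=3
Round 3 (k=34): L=3 R=5
Round 4 (k=32): L=5 R=164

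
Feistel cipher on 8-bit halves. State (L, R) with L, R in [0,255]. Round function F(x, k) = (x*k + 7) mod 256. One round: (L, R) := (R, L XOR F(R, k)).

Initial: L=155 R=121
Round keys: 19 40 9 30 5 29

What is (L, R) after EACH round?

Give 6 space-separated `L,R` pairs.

Round 1 (k=19): L=121 R=153
Round 2 (k=40): L=153 R=150
Round 3 (k=9): L=150 R=212
Round 4 (k=30): L=212 R=73
Round 5 (k=5): L=73 R=160
Round 6 (k=29): L=160 R=110

Answer: 121,153 153,150 150,212 212,73 73,160 160,110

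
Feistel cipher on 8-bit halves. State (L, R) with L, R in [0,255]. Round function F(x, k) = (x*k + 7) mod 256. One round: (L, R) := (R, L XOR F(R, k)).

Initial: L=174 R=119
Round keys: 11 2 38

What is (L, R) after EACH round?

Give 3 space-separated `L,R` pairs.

Round 1 (k=11): L=119 R=138
Round 2 (k=2): L=138 R=108
Round 3 (k=38): L=108 R=133

Answer: 119,138 138,108 108,133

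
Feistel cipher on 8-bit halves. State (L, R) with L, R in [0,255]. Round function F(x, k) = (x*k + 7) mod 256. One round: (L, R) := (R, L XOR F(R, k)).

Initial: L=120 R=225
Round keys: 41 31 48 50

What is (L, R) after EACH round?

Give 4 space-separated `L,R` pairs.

Round 1 (k=41): L=225 R=104
Round 2 (k=31): L=104 R=126
Round 3 (k=48): L=126 R=207
Round 4 (k=50): L=207 R=11

Answer: 225,104 104,126 126,207 207,11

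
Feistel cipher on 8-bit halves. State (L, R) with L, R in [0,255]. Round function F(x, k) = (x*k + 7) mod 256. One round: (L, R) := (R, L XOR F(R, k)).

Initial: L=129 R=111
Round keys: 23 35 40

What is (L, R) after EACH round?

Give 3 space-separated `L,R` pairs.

Round 1 (k=23): L=111 R=129
Round 2 (k=35): L=129 R=197
Round 3 (k=40): L=197 R=78

Answer: 111,129 129,197 197,78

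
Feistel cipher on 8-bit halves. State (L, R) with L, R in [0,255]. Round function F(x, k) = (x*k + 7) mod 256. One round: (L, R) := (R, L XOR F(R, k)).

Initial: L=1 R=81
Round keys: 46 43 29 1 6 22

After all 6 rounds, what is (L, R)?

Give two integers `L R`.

Answer: 30 133

Derivation:
Round 1 (k=46): L=81 R=148
Round 2 (k=43): L=148 R=178
Round 3 (k=29): L=178 R=165
Round 4 (k=1): L=165 R=30
Round 5 (k=6): L=30 R=30
Round 6 (k=22): L=30 R=133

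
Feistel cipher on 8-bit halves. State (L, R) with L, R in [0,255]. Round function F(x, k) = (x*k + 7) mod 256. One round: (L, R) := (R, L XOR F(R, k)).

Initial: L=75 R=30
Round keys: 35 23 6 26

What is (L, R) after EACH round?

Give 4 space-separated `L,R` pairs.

Round 1 (k=35): L=30 R=106
Round 2 (k=23): L=106 R=147
Round 3 (k=6): L=147 R=19
Round 4 (k=26): L=19 R=102

Answer: 30,106 106,147 147,19 19,102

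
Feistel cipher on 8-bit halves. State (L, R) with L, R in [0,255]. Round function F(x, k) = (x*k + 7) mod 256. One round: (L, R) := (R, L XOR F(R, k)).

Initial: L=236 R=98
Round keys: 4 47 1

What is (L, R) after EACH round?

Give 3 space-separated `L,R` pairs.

Round 1 (k=4): L=98 R=99
Round 2 (k=47): L=99 R=86
Round 3 (k=1): L=86 R=62

Answer: 98,99 99,86 86,62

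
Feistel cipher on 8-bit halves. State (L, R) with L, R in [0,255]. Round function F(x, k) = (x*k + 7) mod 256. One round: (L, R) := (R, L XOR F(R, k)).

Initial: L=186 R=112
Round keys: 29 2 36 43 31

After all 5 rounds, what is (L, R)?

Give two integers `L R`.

Answer: 120 233

Derivation:
Round 1 (k=29): L=112 R=13
Round 2 (k=2): L=13 R=81
Round 3 (k=36): L=81 R=102
Round 4 (k=43): L=102 R=120
Round 5 (k=31): L=120 R=233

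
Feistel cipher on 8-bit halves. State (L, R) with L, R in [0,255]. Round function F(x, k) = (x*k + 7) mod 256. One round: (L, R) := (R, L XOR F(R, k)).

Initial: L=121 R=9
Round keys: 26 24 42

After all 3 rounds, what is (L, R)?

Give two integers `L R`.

Answer: 206 91

Derivation:
Round 1 (k=26): L=9 R=136
Round 2 (k=24): L=136 R=206
Round 3 (k=42): L=206 R=91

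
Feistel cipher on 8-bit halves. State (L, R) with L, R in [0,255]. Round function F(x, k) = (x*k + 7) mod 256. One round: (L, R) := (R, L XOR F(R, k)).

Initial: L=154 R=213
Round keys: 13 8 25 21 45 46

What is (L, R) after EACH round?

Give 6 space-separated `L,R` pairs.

Round 1 (k=13): L=213 R=66
Round 2 (k=8): L=66 R=194
Round 3 (k=25): L=194 R=187
Round 4 (k=21): L=187 R=156
Round 5 (k=45): L=156 R=200
Round 6 (k=46): L=200 R=107

Answer: 213,66 66,194 194,187 187,156 156,200 200,107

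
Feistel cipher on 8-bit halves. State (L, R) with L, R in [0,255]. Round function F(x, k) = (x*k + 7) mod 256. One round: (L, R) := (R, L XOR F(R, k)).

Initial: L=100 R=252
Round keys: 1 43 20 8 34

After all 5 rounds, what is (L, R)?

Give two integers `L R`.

Round 1 (k=1): L=252 R=103
Round 2 (k=43): L=103 R=168
Round 3 (k=20): L=168 R=64
Round 4 (k=8): L=64 R=175
Round 5 (k=34): L=175 R=5

Answer: 175 5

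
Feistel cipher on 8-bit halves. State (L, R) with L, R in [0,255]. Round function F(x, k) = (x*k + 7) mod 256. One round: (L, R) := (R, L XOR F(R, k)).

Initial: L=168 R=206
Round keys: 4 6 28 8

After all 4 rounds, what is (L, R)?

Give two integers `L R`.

Answer: 252 184

Derivation:
Round 1 (k=4): L=206 R=151
Round 2 (k=6): L=151 R=95
Round 3 (k=28): L=95 R=252
Round 4 (k=8): L=252 R=184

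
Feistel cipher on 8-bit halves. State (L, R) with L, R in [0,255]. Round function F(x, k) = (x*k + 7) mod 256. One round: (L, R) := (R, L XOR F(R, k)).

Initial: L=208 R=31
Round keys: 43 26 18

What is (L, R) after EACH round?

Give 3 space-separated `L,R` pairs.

Answer: 31,236 236,224 224,43

Derivation:
Round 1 (k=43): L=31 R=236
Round 2 (k=26): L=236 R=224
Round 3 (k=18): L=224 R=43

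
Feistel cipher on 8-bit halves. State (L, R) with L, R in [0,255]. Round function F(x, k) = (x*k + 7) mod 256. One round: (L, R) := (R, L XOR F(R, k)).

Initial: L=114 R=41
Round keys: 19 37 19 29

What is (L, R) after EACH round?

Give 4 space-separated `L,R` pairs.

Answer: 41,96 96,206 206,49 49,90

Derivation:
Round 1 (k=19): L=41 R=96
Round 2 (k=37): L=96 R=206
Round 3 (k=19): L=206 R=49
Round 4 (k=29): L=49 R=90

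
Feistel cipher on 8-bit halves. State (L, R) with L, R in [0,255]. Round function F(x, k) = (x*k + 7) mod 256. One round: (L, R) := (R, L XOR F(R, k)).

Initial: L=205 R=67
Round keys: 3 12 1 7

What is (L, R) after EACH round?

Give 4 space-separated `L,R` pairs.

Round 1 (k=3): L=67 R=29
Round 2 (k=12): L=29 R=32
Round 3 (k=1): L=32 R=58
Round 4 (k=7): L=58 R=189

Answer: 67,29 29,32 32,58 58,189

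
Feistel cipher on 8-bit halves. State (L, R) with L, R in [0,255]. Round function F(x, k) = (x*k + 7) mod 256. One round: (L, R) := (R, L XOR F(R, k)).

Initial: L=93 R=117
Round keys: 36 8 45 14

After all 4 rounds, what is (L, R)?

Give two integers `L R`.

Round 1 (k=36): L=117 R=38
Round 2 (k=8): L=38 R=66
Round 3 (k=45): L=66 R=135
Round 4 (k=14): L=135 R=43

Answer: 135 43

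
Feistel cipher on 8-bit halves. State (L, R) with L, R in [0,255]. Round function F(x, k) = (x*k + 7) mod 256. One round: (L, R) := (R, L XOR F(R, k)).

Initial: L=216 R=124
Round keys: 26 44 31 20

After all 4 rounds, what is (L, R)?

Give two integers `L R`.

Round 1 (k=26): L=124 R=71
Round 2 (k=44): L=71 R=71
Round 3 (k=31): L=71 R=231
Round 4 (k=20): L=231 R=84

Answer: 231 84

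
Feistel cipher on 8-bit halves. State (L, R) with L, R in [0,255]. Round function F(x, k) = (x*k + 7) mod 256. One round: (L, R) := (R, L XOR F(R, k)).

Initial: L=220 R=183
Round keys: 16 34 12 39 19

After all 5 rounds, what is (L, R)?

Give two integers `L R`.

Answer: 89 118

Derivation:
Round 1 (k=16): L=183 R=171
Round 2 (k=34): L=171 R=10
Round 3 (k=12): L=10 R=212
Round 4 (k=39): L=212 R=89
Round 5 (k=19): L=89 R=118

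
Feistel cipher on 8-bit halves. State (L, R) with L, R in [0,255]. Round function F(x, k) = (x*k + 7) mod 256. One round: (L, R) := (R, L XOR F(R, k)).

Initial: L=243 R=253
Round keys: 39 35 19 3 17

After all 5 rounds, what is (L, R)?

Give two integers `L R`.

Round 1 (k=39): L=253 R=97
Round 2 (k=35): L=97 R=183
Round 3 (k=19): L=183 R=253
Round 4 (k=3): L=253 R=73
Round 5 (k=17): L=73 R=29

Answer: 73 29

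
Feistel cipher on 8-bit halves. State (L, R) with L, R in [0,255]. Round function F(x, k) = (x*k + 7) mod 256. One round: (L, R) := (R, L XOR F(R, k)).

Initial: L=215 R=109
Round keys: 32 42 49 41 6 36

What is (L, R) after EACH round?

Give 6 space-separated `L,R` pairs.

Answer: 109,112 112,10 10,129 129,186 186,226 226,117

Derivation:
Round 1 (k=32): L=109 R=112
Round 2 (k=42): L=112 R=10
Round 3 (k=49): L=10 R=129
Round 4 (k=41): L=129 R=186
Round 5 (k=6): L=186 R=226
Round 6 (k=36): L=226 R=117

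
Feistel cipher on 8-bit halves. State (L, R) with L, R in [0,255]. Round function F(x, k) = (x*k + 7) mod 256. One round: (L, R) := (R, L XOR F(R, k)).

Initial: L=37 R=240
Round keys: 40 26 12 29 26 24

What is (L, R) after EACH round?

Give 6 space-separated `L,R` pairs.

Round 1 (k=40): L=240 R=162
Round 2 (k=26): L=162 R=139
Round 3 (k=12): L=139 R=41
Round 4 (k=29): L=41 R=39
Round 5 (k=26): L=39 R=212
Round 6 (k=24): L=212 R=192

Answer: 240,162 162,139 139,41 41,39 39,212 212,192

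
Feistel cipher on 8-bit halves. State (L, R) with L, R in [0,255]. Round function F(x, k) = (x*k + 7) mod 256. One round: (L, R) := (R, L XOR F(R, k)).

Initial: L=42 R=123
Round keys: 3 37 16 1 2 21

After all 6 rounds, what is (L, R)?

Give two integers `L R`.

Answer: 38 67

Derivation:
Round 1 (k=3): L=123 R=82
Round 2 (k=37): L=82 R=154
Round 3 (k=16): L=154 R=245
Round 4 (k=1): L=245 R=102
Round 5 (k=2): L=102 R=38
Round 6 (k=21): L=38 R=67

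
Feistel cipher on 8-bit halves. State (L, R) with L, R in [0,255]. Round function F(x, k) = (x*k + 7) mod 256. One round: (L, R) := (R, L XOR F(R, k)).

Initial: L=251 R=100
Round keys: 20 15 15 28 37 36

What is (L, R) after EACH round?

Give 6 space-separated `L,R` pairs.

Round 1 (k=20): L=100 R=44
Round 2 (k=15): L=44 R=255
Round 3 (k=15): L=255 R=212
Round 4 (k=28): L=212 R=200
Round 5 (k=37): L=200 R=59
Round 6 (k=36): L=59 R=155

Answer: 100,44 44,255 255,212 212,200 200,59 59,155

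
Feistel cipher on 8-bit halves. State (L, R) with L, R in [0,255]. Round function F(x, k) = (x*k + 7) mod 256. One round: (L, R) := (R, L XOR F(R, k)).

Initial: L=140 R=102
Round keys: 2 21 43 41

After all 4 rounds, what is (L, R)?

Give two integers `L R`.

Answer: 28 55

Derivation:
Round 1 (k=2): L=102 R=95
Round 2 (k=21): L=95 R=180
Round 3 (k=43): L=180 R=28
Round 4 (k=41): L=28 R=55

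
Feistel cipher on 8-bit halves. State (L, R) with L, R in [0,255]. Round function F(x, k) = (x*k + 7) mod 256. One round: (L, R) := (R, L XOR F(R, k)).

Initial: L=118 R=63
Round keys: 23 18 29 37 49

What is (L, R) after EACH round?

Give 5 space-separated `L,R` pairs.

Answer: 63,198 198,204 204,229 229,236 236,214

Derivation:
Round 1 (k=23): L=63 R=198
Round 2 (k=18): L=198 R=204
Round 3 (k=29): L=204 R=229
Round 4 (k=37): L=229 R=236
Round 5 (k=49): L=236 R=214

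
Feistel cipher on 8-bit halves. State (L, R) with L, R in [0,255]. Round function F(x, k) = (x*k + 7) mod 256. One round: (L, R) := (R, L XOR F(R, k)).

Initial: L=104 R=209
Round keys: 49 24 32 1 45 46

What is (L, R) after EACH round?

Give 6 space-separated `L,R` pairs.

Round 1 (k=49): L=209 R=96
Round 2 (k=24): L=96 R=214
Round 3 (k=32): L=214 R=167
Round 4 (k=1): L=167 R=120
Round 5 (k=45): L=120 R=184
Round 6 (k=46): L=184 R=111

Answer: 209,96 96,214 214,167 167,120 120,184 184,111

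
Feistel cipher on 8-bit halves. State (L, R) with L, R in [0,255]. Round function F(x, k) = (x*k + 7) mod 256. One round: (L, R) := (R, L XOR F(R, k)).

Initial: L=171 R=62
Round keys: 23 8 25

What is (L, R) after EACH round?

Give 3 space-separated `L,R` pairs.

Round 1 (k=23): L=62 R=50
Round 2 (k=8): L=50 R=169
Round 3 (k=25): L=169 R=186

Answer: 62,50 50,169 169,186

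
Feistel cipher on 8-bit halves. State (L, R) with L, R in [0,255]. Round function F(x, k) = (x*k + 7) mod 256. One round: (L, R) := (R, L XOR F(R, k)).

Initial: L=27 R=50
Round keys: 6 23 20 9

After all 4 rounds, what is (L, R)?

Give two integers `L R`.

Round 1 (k=6): L=50 R=40
Round 2 (k=23): L=40 R=173
Round 3 (k=20): L=173 R=163
Round 4 (k=9): L=163 R=111

Answer: 163 111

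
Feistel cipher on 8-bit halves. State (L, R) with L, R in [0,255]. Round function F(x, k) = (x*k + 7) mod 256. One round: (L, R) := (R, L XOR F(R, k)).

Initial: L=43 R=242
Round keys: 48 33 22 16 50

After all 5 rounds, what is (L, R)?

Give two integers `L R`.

Round 1 (k=48): L=242 R=76
Round 2 (k=33): L=76 R=33
Round 3 (k=22): L=33 R=145
Round 4 (k=16): L=145 R=54
Round 5 (k=50): L=54 R=2

Answer: 54 2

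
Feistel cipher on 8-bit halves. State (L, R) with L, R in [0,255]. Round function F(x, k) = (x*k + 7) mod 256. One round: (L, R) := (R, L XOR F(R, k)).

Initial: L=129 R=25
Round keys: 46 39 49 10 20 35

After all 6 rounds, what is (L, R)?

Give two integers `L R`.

Round 1 (k=46): L=25 R=4
Round 2 (k=39): L=4 R=186
Round 3 (k=49): L=186 R=165
Round 4 (k=10): L=165 R=195
Round 5 (k=20): L=195 R=230
Round 6 (k=35): L=230 R=186

Answer: 230 186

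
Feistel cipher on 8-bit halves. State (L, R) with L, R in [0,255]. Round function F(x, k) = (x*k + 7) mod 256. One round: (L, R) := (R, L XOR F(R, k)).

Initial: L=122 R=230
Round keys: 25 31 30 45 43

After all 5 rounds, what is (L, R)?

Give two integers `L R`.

Answer: 21 50

Derivation:
Round 1 (k=25): L=230 R=7
Round 2 (k=31): L=7 R=6
Round 3 (k=30): L=6 R=188
Round 4 (k=45): L=188 R=21
Round 5 (k=43): L=21 R=50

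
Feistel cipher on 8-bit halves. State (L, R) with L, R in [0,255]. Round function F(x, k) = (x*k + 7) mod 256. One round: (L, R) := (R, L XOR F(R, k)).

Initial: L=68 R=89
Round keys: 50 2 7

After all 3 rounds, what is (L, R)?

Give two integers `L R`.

Answer: 56 162

Derivation:
Round 1 (k=50): L=89 R=45
Round 2 (k=2): L=45 R=56
Round 3 (k=7): L=56 R=162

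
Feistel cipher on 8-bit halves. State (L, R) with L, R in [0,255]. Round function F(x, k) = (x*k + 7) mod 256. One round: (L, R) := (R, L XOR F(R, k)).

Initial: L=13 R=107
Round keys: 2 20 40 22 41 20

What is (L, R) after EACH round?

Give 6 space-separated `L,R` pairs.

Round 1 (k=2): L=107 R=208
Round 2 (k=20): L=208 R=44
Round 3 (k=40): L=44 R=55
Round 4 (k=22): L=55 R=237
Round 5 (k=41): L=237 R=203
Round 6 (k=20): L=203 R=14

Answer: 107,208 208,44 44,55 55,237 237,203 203,14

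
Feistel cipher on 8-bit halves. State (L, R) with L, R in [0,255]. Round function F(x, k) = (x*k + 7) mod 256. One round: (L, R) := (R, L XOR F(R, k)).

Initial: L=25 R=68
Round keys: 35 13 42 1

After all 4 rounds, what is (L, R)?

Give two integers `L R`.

Round 1 (k=35): L=68 R=74
Round 2 (k=13): L=74 R=141
Round 3 (k=42): L=141 R=99
Round 4 (k=1): L=99 R=231

Answer: 99 231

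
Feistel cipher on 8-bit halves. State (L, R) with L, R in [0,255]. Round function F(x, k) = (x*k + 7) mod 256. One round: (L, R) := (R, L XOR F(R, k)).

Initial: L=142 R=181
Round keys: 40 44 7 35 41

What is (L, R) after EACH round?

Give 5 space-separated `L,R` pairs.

Answer: 181,193 193,134 134,112 112,209 209,240

Derivation:
Round 1 (k=40): L=181 R=193
Round 2 (k=44): L=193 R=134
Round 3 (k=7): L=134 R=112
Round 4 (k=35): L=112 R=209
Round 5 (k=41): L=209 R=240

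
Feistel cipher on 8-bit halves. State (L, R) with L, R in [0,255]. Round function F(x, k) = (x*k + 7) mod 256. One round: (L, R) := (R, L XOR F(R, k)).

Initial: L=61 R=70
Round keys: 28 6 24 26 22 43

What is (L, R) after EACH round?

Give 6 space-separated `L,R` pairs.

Answer: 70,146 146,53 53,109 109,44 44,162 162,17

Derivation:
Round 1 (k=28): L=70 R=146
Round 2 (k=6): L=146 R=53
Round 3 (k=24): L=53 R=109
Round 4 (k=26): L=109 R=44
Round 5 (k=22): L=44 R=162
Round 6 (k=43): L=162 R=17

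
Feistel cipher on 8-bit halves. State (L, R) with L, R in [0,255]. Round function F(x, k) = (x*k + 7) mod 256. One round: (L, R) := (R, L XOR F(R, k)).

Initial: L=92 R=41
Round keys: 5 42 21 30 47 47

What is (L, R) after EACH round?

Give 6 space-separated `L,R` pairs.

Answer: 41,136 136,126 126,213 213,131 131,193 193,245

Derivation:
Round 1 (k=5): L=41 R=136
Round 2 (k=42): L=136 R=126
Round 3 (k=21): L=126 R=213
Round 4 (k=30): L=213 R=131
Round 5 (k=47): L=131 R=193
Round 6 (k=47): L=193 R=245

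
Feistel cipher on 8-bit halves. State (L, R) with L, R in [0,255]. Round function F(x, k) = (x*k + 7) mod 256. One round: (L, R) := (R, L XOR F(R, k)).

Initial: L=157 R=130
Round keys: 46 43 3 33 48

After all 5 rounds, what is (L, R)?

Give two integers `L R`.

Round 1 (k=46): L=130 R=254
Round 2 (k=43): L=254 R=51
Round 3 (k=3): L=51 R=94
Round 4 (k=33): L=94 R=22
Round 5 (k=48): L=22 R=121

Answer: 22 121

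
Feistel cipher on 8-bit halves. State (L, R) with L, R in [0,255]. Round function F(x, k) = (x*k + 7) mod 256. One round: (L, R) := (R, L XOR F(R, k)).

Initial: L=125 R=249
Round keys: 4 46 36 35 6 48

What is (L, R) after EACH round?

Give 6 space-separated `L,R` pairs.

Round 1 (k=4): L=249 R=150
Round 2 (k=46): L=150 R=2
Round 3 (k=36): L=2 R=217
Round 4 (k=35): L=217 R=176
Round 5 (k=6): L=176 R=254
Round 6 (k=48): L=254 R=23

Answer: 249,150 150,2 2,217 217,176 176,254 254,23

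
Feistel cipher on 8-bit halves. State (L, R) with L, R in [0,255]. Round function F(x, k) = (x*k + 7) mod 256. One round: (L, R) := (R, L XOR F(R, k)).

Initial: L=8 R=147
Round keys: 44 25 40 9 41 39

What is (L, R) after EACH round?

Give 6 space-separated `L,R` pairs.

Round 1 (k=44): L=147 R=67
Round 2 (k=25): L=67 R=1
Round 3 (k=40): L=1 R=108
Round 4 (k=9): L=108 R=210
Round 5 (k=41): L=210 R=197
Round 6 (k=39): L=197 R=216

Answer: 147,67 67,1 1,108 108,210 210,197 197,216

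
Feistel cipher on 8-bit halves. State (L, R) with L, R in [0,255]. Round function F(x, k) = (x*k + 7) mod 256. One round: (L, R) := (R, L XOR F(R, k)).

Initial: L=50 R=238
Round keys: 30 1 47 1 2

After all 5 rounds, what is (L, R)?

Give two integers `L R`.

Answer: 73 217

Derivation:
Round 1 (k=30): L=238 R=217
Round 2 (k=1): L=217 R=14
Round 3 (k=47): L=14 R=64
Round 4 (k=1): L=64 R=73
Round 5 (k=2): L=73 R=217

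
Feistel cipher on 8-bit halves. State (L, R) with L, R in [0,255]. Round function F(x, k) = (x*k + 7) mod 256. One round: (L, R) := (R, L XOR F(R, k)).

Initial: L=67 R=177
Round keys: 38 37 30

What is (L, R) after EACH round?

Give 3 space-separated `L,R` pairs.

Round 1 (k=38): L=177 R=14
Round 2 (k=37): L=14 R=188
Round 3 (k=30): L=188 R=1

Answer: 177,14 14,188 188,1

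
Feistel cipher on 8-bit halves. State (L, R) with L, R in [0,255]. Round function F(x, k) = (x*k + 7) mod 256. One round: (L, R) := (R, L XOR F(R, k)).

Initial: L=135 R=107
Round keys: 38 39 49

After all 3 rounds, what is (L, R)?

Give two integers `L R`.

Round 1 (k=38): L=107 R=110
Round 2 (k=39): L=110 R=162
Round 3 (k=49): L=162 R=103

Answer: 162 103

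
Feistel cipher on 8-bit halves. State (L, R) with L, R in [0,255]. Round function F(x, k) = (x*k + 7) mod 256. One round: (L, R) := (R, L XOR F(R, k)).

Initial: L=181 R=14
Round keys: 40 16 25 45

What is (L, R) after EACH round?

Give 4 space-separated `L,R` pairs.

Round 1 (k=40): L=14 R=130
Round 2 (k=16): L=130 R=41
Round 3 (k=25): L=41 R=138
Round 4 (k=45): L=138 R=96

Answer: 14,130 130,41 41,138 138,96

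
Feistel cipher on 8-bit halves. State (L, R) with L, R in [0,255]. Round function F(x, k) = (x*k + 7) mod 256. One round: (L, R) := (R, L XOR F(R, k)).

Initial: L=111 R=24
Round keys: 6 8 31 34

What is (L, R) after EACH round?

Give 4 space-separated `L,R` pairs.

Answer: 24,248 248,223 223,240 240,56

Derivation:
Round 1 (k=6): L=24 R=248
Round 2 (k=8): L=248 R=223
Round 3 (k=31): L=223 R=240
Round 4 (k=34): L=240 R=56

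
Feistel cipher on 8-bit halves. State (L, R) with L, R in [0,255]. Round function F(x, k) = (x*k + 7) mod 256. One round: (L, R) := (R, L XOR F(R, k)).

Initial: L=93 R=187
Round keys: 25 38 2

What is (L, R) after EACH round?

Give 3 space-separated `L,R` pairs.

Answer: 187,23 23,202 202,140

Derivation:
Round 1 (k=25): L=187 R=23
Round 2 (k=38): L=23 R=202
Round 3 (k=2): L=202 R=140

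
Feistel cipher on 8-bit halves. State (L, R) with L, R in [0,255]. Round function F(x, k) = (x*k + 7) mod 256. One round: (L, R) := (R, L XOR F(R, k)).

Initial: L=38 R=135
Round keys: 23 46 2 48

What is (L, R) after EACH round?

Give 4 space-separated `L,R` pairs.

Round 1 (k=23): L=135 R=14
Round 2 (k=46): L=14 R=12
Round 3 (k=2): L=12 R=17
Round 4 (k=48): L=17 R=59

Answer: 135,14 14,12 12,17 17,59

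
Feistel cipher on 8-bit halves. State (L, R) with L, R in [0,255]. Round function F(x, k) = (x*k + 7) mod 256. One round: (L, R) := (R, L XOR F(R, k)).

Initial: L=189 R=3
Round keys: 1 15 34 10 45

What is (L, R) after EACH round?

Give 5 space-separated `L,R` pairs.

Answer: 3,183 183,195 195,90 90,72 72,245

Derivation:
Round 1 (k=1): L=3 R=183
Round 2 (k=15): L=183 R=195
Round 3 (k=34): L=195 R=90
Round 4 (k=10): L=90 R=72
Round 5 (k=45): L=72 R=245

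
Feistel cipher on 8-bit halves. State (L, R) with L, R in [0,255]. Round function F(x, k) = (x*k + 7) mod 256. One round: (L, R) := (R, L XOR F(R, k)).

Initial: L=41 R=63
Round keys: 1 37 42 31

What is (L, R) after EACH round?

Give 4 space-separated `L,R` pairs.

Round 1 (k=1): L=63 R=111
Round 2 (k=37): L=111 R=45
Round 3 (k=42): L=45 R=6
Round 4 (k=31): L=6 R=236

Answer: 63,111 111,45 45,6 6,236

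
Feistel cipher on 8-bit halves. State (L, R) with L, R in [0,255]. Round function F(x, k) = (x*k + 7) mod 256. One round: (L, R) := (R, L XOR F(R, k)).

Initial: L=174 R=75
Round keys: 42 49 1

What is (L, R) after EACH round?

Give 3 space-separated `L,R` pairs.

Round 1 (k=42): L=75 R=251
Round 2 (k=49): L=251 R=89
Round 3 (k=1): L=89 R=155

Answer: 75,251 251,89 89,155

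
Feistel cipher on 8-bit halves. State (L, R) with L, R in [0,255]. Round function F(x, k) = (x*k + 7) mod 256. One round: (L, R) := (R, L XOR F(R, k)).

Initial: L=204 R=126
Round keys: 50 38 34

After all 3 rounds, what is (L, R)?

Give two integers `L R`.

Round 1 (k=50): L=126 R=111
Round 2 (k=38): L=111 R=255
Round 3 (k=34): L=255 R=138

Answer: 255 138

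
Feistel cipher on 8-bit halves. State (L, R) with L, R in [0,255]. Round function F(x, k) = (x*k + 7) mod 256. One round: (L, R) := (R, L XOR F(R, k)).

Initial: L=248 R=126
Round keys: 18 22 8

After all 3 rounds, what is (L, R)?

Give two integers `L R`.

Round 1 (k=18): L=126 R=27
Round 2 (k=22): L=27 R=39
Round 3 (k=8): L=39 R=36

Answer: 39 36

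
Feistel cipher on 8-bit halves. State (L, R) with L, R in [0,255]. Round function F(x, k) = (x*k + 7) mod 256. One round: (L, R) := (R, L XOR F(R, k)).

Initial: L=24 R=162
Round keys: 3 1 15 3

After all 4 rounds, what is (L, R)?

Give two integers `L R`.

Round 1 (k=3): L=162 R=245
Round 2 (k=1): L=245 R=94
Round 3 (k=15): L=94 R=124
Round 4 (k=3): L=124 R=37

Answer: 124 37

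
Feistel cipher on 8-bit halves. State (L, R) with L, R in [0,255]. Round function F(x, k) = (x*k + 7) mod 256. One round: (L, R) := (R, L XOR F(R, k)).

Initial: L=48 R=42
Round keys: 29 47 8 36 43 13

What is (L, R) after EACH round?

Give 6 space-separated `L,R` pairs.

Round 1 (k=29): L=42 R=249
Round 2 (k=47): L=249 R=148
Round 3 (k=8): L=148 R=94
Round 4 (k=36): L=94 R=171
Round 5 (k=43): L=171 R=158
Round 6 (k=13): L=158 R=166

Answer: 42,249 249,148 148,94 94,171 171,158 158,166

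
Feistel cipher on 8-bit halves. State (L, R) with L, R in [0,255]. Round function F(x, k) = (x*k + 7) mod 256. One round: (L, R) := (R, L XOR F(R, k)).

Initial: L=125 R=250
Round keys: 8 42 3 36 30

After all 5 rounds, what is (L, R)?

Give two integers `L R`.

Answer: 86 139

Derivation:
Round 1 (k=8): L=250 R=170
Round 2 (k=42): L=170 R=17
Round 3 (k=3): L=17 R=144
Round 4 (k=36): L=144 R=86
Round 5 (k=30): L=86 R=139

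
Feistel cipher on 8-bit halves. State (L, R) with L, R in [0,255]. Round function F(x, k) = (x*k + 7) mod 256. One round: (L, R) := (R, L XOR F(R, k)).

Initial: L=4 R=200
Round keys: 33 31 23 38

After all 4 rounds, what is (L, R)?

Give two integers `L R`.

Round 1 (k=33): L=200 R=203
Round 2 (k=31): L=203 R=84
Round 3 (k=23): L=84 R=88
Round 4 (k=38): L=88 R=67

Answer: 88 67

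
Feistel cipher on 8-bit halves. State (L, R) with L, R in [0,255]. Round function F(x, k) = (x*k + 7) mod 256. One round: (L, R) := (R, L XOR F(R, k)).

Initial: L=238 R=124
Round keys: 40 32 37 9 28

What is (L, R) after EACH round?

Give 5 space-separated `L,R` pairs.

Answer: 124,137 137,91 91,167 167,189 189,20

Derivation:
Round 1 (k=40): L=124 R=137
Round 2 (k=32): L=137 R=91
Round 3 (k=37): L=91 R=167
Round 4 (k=9): L=167 R=189
Round 5 (k=28): L=189 R=20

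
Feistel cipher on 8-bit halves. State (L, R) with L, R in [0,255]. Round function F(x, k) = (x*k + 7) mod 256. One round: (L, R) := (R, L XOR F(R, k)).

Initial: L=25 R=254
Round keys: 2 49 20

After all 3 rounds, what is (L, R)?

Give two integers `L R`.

Answer: 255 233

Derivation:
Round 1 (k=2): L=254 R=26
Round 2 (k=49): L=26 R=255
Round 3 (k=20): L=255 R=233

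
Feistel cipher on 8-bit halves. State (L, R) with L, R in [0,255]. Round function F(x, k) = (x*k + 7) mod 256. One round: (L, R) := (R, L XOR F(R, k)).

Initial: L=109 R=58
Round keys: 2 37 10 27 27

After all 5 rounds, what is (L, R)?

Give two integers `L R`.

Answer: 191 167

Derivation:
Round 1 (k=2): L=58 R=22
Round 2 (k=37): L=22 R=15
Round 3 (k=10): L=15 R=139
Round 4 (k=27): L=139 R=191
Round 5 (k=27): L=191 R=167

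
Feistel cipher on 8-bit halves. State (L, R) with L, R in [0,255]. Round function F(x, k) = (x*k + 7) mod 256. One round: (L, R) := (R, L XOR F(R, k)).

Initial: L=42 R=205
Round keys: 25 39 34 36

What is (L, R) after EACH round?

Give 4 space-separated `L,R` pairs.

Answer: 205,38 38,28 28,153 153,151

Derivation:
Round 1 (k=25): L=205 R=38
Round 2 (k=39): L=38 R=28
Round 3 (k=34): L=28 R=153
Round 4 (k=36): L=153 R=151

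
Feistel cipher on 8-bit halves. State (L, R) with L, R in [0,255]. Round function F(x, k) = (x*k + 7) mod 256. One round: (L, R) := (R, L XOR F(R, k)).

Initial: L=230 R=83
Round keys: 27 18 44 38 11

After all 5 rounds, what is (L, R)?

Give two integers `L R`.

Answer: 141 255

Derivation:
Round 1 (k=27): L=83 R=46
Round 2 (k=18): L=46 R=16
Round 3 (k=44): L=16 R=233
Round 4 (k=38): L=233 R=141
Round 5 (k=11): L=141 R=255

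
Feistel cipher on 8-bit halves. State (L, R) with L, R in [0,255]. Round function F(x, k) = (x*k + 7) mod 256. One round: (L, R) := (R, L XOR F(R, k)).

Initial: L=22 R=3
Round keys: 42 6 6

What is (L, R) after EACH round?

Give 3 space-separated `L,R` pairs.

Round 1 (k=42): L=3 R=147
Round 2 (k=6): L=147 R=122
Round 3 (k=6): L=122 R=112

Answer: 3,147 147,122 122,112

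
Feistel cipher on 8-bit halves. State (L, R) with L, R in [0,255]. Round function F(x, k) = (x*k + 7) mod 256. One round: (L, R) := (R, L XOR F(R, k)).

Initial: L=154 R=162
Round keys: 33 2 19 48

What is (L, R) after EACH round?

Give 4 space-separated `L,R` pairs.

Round 1 (k=33): L=162 R=115
Round 2 (k=2): L=115 R=79
Round 3 (k=19): L=79 R=151
Round 4 (k=48): L=151 R=24

Answer: 162,115 115,79 79,151 151,24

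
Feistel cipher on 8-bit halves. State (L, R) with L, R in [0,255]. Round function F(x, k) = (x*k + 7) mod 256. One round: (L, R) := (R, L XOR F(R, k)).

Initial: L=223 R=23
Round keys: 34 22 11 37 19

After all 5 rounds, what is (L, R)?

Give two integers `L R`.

Answer: 96 238

Derivation:
Round 1 (k=34): L=23 R=202
Round 2 (k=22): L=202 R=116
Round 3 (k=11): L=116 R=201
Round 4 (k=37): L=201 R=96
Round 5 (k=19): L=96 R=238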